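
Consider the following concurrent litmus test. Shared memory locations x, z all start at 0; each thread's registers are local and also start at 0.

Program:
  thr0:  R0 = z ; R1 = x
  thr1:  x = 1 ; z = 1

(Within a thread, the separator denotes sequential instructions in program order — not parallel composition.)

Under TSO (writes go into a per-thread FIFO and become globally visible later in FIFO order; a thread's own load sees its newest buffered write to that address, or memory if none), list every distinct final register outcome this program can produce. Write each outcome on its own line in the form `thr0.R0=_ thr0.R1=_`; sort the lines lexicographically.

thr0.R0=0 thr0.R1=0
thr0.R0=0 thr0.R1=1
thr0.R0=1 thr0.R1=1

outcome vector order: (thr0.R0,thr0.R1)
|TSO outcomes| = 3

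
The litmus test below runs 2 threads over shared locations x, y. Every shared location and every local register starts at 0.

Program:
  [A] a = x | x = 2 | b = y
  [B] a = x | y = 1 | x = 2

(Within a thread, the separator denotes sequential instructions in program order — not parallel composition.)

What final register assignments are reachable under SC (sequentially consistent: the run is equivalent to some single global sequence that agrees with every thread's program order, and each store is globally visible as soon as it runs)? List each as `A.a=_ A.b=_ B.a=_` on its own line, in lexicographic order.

A.a=0 A.b=0 B.a=0
A.a=0 A.b=0 B.a=2
A.a=0 A.b=1 B.a=0
A.a=0 A.b=1 B.a=2
A.a=2 A.b=1 B.a=0

outcome vector order: (A.a,A.b,B.a)
|SC outcomes| = 5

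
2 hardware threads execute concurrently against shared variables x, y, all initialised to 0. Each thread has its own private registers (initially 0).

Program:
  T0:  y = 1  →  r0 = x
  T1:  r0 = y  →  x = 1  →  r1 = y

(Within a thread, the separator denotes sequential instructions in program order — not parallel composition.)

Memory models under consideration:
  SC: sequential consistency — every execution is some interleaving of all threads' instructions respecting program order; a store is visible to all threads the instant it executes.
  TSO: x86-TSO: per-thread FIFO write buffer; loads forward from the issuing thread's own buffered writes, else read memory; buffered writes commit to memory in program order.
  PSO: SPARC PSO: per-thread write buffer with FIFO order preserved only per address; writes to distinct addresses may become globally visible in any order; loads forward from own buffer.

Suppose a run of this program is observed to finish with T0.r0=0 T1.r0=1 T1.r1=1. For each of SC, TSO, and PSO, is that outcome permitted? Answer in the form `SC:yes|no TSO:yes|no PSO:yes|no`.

outcome vector order: (T0.r0,T1.r0,T1.r1)
SC (5): 001, 011, 100, 101, 111
TSO (6): 000, 001, 011, 100, 101, 111
PSO (6): 000, 001, 011, 100, 101, 111
target 011 ∈ {SC,TSO,PSO}

SC:yes TSO:yes PSO:yes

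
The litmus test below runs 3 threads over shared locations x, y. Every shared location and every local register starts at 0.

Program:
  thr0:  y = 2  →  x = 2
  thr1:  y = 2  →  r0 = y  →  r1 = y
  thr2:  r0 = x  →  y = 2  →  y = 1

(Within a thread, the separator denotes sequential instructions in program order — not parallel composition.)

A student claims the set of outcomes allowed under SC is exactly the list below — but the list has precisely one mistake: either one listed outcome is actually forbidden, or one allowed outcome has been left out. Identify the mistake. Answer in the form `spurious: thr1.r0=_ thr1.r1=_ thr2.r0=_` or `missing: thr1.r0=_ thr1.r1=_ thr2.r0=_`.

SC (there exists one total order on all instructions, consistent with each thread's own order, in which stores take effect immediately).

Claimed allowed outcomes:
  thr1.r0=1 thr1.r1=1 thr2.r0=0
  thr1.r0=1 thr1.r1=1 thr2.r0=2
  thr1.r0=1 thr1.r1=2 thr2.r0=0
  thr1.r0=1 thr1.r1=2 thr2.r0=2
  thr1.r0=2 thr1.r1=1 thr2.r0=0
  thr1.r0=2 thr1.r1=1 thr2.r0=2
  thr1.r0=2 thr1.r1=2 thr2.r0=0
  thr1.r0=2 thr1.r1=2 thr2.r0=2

outcome vector order: (thr1.r0,thr1.r1,thr2.r0)
[SC] allowed = {1/1/0; 1/1/2; 1/2/0; 2/1/0; 2/1/2; 2/2/0; 2/2/2}
claimed∖SC = {1/2/2}

spurious: thr1.r0=1 thr1.r1=2 thr2.r0=2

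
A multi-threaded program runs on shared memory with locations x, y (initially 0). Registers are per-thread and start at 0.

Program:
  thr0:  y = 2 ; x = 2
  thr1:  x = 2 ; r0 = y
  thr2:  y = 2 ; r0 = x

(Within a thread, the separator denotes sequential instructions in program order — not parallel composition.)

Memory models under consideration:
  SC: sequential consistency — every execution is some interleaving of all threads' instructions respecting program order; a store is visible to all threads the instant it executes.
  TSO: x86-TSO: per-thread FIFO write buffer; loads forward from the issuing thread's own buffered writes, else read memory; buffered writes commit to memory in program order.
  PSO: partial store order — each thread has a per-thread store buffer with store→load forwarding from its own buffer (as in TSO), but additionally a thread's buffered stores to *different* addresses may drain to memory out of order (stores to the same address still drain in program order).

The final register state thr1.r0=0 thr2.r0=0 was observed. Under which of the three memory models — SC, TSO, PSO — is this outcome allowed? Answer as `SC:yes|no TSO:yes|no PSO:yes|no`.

outcome vector order: (thr1.r0,thr2.r0)
under SC → <0 2>, <2 0>, <2 2>
under TSO → <0 0>, <0 2>, <2 0>, <2 2>
under PSO → <0 0>, <0 2>, <2 0>, <2 2>
target <0 0> ∈ {TSO,PSO}

SC:no TSO:yes PSO:yes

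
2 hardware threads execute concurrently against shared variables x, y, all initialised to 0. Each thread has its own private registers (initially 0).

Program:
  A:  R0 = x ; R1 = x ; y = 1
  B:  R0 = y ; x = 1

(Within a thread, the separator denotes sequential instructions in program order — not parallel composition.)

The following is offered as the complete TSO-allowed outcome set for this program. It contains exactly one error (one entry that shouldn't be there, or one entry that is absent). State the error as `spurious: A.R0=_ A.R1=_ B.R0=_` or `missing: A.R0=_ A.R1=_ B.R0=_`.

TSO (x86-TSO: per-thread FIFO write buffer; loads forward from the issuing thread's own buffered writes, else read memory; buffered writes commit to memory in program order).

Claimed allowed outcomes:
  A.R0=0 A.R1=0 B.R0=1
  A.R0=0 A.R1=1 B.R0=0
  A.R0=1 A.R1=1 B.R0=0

missing: A.R0=0 A.R1=0 B.R0=0

outcome vector order: (A.R0,A.R1,B.R0)
[TSO] allowed = {(0,0,0); (0,0,1); (0,1,0); (1,1,0)}
TSO∖claimed = {(0,0,0)}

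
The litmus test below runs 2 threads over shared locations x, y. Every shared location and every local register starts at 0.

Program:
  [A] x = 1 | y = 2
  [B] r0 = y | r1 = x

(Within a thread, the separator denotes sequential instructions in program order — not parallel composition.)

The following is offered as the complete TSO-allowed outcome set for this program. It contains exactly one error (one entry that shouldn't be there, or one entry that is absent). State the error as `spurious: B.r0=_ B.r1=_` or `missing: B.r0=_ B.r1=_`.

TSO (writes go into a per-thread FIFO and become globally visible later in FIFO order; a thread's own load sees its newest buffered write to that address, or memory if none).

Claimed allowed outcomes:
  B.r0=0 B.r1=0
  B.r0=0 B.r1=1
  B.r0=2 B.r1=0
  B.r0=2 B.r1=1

spurious: B.r0=2 B.r1=0

outcome vector order: (B.r0,B.r1)
[TSO] allowed = {00, 01, 21}
claimed∖TSO = {20}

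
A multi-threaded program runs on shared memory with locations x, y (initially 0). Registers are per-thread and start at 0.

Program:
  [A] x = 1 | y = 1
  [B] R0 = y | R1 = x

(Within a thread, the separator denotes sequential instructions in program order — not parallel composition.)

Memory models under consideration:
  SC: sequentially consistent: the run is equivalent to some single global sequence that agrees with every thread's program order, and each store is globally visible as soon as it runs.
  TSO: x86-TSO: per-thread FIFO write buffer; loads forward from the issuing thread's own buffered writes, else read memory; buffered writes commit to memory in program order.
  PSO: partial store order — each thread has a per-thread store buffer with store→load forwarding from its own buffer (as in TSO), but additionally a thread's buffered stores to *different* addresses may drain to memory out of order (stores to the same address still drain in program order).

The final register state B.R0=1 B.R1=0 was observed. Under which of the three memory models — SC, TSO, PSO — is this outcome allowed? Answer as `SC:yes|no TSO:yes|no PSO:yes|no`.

outcome vector order: (B.R0,B.R1)
under SC → <0 0> <0 1> <1 1>
under TSO → <0 0> <0 1> <1 1>
under PSO → <0 0> <0 1> <1 0> <1 1>
target <1 0> ∈ {PSO}

SC:no TSO:no PSO:yes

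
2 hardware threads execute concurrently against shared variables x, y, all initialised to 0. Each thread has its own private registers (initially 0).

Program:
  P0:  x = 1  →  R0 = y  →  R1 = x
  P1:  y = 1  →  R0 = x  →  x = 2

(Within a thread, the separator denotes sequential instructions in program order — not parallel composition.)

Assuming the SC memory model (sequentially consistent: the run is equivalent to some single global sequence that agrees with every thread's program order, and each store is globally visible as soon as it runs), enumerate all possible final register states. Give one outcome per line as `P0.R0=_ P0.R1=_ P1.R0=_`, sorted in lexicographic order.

outcome vector order: (P0.R0,P0.R1,P1.R0)
|SC outcomes| = 6

P0.R0=0 P0.R1=1 P1.R0=1
P0.R0=0 P0.R1=2 P1.R0=1
P0.R0=1 P0.R1=1 P1.R0=0
P0.R0=1 P0.R1=1 P1.R0=1
P0.R0=1 P0.R1=2 P1.R0=0
P0.R0=1 P0.R1=2 P1.R0=1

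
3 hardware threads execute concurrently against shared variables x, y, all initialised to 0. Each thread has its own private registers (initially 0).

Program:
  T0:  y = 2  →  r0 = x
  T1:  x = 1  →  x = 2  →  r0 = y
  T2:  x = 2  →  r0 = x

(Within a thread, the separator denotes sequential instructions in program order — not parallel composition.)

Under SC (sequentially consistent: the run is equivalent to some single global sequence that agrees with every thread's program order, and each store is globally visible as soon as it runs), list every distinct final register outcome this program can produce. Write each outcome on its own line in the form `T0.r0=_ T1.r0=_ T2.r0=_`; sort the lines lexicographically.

T0.r0=0 T1.r0=2 T2.r0=1
T0.r0=0 T1.r0=2 T2.r0=2
T0.r0=1 T1.r0=2 T2.r0=1
T0.r0=1 T1.r0=2 T2.r0=2
T0.r0=2 T1.r0=0 T2.r0=1
T0.r0=2 T1.r0=0 T2.r0=2
T0.r0=2 T1.r0=2 T2.r0=1
T0.r0=2 T1.r0=2 T2.r0=2

outcome vector order: (T0.r0,T1.r0,T2.r0)
|SC outcomes| = 8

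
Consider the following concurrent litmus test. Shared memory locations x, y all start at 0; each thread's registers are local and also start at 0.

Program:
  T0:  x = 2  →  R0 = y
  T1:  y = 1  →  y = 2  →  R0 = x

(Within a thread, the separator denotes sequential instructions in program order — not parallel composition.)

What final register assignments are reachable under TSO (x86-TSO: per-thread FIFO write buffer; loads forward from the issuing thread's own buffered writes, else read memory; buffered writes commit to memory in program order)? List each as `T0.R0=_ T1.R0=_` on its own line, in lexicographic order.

outcome vector order: (T0.R0,T1.R0)
|TSO outcomes| = 6

T0.R0=0 T1.R0=0
T0.R0=0 T1.R0=2
T0.R0=1 T1.R0=0
T0.R0=1 T1.R0=2
T0.R0=2 T1.R0=0
T0.R0=2 T1.R0=2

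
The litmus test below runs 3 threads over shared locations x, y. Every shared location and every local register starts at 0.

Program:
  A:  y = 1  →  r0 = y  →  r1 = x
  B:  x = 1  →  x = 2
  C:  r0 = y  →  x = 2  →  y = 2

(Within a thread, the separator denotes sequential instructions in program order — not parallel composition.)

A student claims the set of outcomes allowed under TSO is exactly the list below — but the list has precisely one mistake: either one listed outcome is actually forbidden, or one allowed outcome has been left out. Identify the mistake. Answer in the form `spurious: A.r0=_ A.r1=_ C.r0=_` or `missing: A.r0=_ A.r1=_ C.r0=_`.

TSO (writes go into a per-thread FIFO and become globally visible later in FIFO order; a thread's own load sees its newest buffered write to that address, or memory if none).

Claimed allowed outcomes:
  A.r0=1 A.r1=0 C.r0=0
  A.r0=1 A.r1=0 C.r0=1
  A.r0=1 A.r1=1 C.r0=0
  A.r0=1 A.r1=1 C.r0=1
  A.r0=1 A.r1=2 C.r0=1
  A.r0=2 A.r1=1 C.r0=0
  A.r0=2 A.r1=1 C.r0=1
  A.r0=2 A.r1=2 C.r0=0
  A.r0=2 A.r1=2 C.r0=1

outcome vector order: (A.r0,A.r1,C.r0)
TSO (10): 1/0/0 1/0/1 1/1/0 1/1/1 1/2/0 1/2/1 2/1/0 2/1/1 2/2/0 2/2/1
TSO∖claimed = {1/2/0}

missing: A.r0=1 A.r1=2 C.r0=0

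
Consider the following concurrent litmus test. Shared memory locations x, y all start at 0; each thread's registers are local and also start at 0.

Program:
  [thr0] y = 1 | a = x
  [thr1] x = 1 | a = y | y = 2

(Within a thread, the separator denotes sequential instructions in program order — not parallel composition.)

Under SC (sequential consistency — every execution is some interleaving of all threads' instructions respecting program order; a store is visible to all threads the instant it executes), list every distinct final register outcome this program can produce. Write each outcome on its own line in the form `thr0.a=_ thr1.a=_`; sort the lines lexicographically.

thr0.a=0 thr1.a=1
thr0.a=1 thr1.a=0
thr0.a=1 thr1.a=1

outcome vector order: (thr0.a,thr1.a)
|SC outcomes| = 3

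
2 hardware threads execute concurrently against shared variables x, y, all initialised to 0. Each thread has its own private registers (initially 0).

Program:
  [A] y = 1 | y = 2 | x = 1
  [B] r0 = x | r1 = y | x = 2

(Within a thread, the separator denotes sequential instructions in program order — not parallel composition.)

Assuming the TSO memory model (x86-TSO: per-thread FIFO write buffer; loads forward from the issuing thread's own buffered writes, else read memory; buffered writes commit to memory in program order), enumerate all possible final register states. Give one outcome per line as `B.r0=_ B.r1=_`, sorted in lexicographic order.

B.r0=0 B.r1=0
B.r0=0 B.r1=1
B.r0=0 B.r1=2
B.r0=1 B.r1=2

outcome vector order: (B.r0,B.r1)
|TSO outcomes| = 4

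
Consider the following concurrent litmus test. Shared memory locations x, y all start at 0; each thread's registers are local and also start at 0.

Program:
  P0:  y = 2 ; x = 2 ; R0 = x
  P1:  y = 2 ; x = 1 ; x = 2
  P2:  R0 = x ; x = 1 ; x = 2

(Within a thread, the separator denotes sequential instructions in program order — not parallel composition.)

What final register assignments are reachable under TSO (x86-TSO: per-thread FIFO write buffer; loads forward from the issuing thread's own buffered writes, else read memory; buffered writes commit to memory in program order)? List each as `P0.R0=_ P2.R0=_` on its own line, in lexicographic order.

outcome vector order: (P0.R0,P2.R0)
|TSO outcomes| = 6

P0.R0=1 P2.R0=0
P0.R0=1 P2.R0=1
P0.R0=1 P2.R0=2
P0.R0=2 P2.R0=0
P0.R0=2 P2.R0=1
P0.R0=2 P2.R0=2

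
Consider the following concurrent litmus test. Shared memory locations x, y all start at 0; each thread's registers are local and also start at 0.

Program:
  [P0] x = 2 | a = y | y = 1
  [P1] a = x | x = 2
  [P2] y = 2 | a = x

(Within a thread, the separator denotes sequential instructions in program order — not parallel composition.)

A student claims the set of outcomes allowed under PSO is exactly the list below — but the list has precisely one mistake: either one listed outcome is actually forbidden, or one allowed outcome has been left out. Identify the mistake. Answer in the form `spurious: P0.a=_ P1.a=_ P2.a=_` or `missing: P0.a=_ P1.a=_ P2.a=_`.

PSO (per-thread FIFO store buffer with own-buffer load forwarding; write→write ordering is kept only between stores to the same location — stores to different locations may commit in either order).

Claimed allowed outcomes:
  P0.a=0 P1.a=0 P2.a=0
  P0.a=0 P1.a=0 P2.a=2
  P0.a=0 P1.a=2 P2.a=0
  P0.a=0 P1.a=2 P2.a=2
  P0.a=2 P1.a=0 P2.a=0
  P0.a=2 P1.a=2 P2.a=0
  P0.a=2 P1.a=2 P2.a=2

outcome vector order: (P0.a,P1.a,P2.a)
PSO: 8 outcomes — {0/0/0 0/0/2 0/2/0 0/2/2 2/0/0 2/0/2 2/2/0 2/2/2}
PSO∖claimed = {2/0/2}

missing: P0.a=2 P1.a=0 P2.a=2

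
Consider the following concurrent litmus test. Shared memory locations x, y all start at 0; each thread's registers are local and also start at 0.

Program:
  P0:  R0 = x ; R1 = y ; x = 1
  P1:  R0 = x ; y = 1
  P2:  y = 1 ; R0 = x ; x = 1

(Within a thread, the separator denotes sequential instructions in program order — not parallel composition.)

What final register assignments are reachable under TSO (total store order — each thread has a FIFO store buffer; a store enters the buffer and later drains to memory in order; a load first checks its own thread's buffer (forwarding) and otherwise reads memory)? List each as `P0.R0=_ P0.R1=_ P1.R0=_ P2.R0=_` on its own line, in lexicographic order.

outcome vector order: (P0.R0,P0.R1,P1.R0,P2.R0)
|TSO outcomes| = 10

P0.R0=0 P0.R1=0 P1.R0=0 P2.R0=0
P0.R0=0 P0.R1=0 P1.R0=0 P2.R0=1
P0.R0=0 P0.R1=0 P1.R0=1 P2.R0=0
P0.R0=0 P0.R1=0 P1.R0=1 P2.R0=1
P0.R0=0 P0.R1=1 P1.R0=0 P2.R0=0
P0.R0=0 P0.R1=1 P1.R0=0 P2.R0=1
P0.R0=0 P0.R1=1 P1.R0=1 P2.R0=0
P0.R0=0 P0.R1=1 P1.R0=1 P2.R0=1
P0.R0=1 P0.R1=1 P1.R0=0 P2.R0=0
P0.R0=1 P0.R1=1 P1.R0=1 P2.R0=0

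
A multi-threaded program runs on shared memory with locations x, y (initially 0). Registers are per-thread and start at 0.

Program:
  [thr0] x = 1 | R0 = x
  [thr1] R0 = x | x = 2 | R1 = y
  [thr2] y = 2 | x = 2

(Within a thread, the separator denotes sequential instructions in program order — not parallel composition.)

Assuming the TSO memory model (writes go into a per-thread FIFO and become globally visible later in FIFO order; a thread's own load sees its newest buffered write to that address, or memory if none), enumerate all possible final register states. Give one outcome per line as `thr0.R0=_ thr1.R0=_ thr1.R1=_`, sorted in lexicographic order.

outcome vector order: (thr0.R0,thr1.R0,thr1.R1)
|TSO outcomes| = 10

thr0.R0=1 thr1.R0=0 thr1.R1=0
thr0.R0=1 thr1.R0=0 thr1.R1=2
thr0.R0=1 thr1.R0=1 thr1.R1=0
thr0.R0=1 thr1.R0=1 thr1.R1=2
thr0.R0=1 thr1.R0=2 thr1.R1=2
thr0.R0=2 thr1.R0=0 thr1.R1=0
thr0.R0=2 thr1.R0=0 thr1.R1=2
thr0.R0=2 thr1.R0=1 thr1.R1=0
thr0.R0=2 thr1.R0=1 thr1.R1=2
thr0.R0=2 thr1.R0=2 thr1.R1=2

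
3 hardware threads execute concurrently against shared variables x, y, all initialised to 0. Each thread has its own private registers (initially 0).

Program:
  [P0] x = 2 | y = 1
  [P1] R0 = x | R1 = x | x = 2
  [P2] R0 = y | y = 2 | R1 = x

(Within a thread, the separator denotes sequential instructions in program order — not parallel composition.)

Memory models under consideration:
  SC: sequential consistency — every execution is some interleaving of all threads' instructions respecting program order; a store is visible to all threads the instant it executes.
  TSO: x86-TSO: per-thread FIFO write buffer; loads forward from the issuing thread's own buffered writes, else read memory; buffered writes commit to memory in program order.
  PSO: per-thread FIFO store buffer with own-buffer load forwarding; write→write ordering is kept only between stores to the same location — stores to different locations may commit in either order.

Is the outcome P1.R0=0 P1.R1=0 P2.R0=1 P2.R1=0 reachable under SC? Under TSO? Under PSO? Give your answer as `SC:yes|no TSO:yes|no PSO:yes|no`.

SC:no TSO:no PSO:yes

outcome vector order: (P1.R0,P1.R1,P2.R0,P2.R1)
[SC] allowed = {0/0/0/0; 0/0/0/2; 0/0/1/2; 0/2/0/0; 0/2/0/2; 0/2/1/2; 2/2/0/0; 2/2/0/2; 2/2/1/2}
[TSO] allowed = {0/0/0/0; 0/0/0/2; 0/0/1/2; 0/2/0/0; 0/2/0/2; 0/2/1/2; 2/2/0/0; 2/2/0/2; 2/2/1/2}
[PSO] allowed = {0/0/0/0; 0/0/0/2; 0/0/1/0; 0/0/1/2; 0/2/0/0; 0/2/0/2; 0/2/1/0; 0/2/1/2; 2/2/0/0; 2/2/0/2; 2/2/1/0; 2/2/1/2}
target 0/0/1/0 ∈ {PSO}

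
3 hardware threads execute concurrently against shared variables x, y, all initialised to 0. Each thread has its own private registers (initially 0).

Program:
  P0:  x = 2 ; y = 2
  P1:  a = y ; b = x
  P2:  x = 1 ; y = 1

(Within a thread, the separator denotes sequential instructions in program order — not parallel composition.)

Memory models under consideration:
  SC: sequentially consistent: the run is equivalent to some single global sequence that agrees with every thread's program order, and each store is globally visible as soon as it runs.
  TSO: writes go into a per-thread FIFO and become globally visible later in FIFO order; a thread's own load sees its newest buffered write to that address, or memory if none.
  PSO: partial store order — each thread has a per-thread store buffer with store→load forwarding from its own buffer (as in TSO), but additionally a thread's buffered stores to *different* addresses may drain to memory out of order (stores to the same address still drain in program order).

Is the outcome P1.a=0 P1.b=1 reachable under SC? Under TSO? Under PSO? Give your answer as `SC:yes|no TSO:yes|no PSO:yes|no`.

outcome vector order: (P1.a,P1.b)
SC: 7 outcomes — {0/0, 0/1, 0/2, 1/1, 1/2, 2/1, 2/2}
TSO: 7 outcomes — {0/0, 0/1, 0/2, 1/1, 1/2, 2/1, 2/2}
PSO: 9 outcomes — {0/0, 0/1, 0/2, 1/0, 1/1, 1/2, 2/0, 2/1, 2/2}
target 0/1 ∈ {SC,TSO,PSO}

SC:yes TSO:yes PSO:yes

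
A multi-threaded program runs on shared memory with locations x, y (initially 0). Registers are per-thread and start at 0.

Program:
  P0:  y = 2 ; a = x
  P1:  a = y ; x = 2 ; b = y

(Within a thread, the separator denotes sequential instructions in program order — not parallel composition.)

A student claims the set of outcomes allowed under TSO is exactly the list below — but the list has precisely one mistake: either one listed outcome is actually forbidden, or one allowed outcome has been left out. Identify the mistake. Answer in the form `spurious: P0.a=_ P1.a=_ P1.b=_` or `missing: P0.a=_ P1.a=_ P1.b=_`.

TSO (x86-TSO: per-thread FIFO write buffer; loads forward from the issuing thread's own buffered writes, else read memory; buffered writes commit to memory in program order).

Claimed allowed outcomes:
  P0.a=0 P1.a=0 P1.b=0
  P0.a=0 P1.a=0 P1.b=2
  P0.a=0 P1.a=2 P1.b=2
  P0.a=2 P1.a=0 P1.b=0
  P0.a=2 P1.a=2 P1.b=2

missing: P0.a=2 P1.a=0 P1.b=2

outcome vector order: (P0.a,P1.a,P1.b)
TSO: 6 outcomes — {(0,0,0); (0,0,2); (0,2,2); (2,0,0); (2,0,2); (2,2,2)}
TSO∖claimed = {(2,0,2)}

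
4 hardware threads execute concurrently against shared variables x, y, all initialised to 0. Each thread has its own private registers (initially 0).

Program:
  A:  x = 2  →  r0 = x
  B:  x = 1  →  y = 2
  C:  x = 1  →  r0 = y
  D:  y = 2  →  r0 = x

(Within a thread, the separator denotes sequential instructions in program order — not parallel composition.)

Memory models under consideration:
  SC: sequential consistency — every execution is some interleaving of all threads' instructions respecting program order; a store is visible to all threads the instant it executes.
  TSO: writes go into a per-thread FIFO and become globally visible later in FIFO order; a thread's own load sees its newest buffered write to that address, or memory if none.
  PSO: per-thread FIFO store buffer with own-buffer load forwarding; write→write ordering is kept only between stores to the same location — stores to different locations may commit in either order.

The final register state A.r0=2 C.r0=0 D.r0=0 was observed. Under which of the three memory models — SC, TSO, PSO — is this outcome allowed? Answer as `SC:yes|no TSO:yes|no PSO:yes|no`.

SC:no TSO:yes PSO:yes

outcome vector order: (A.r0,C.r0,D.r0)
under SC → 101, 102, 120, 121, 122, 201, 202, 220, 221, 222
under TSO → 100, 101, 102, 120, 121, 122, 200, 201, 202, 220, 221, 222
under PSO → 100, 101, 102, 120, 121, 122, 200, 201, 202, 220, 221, 222
target 200 ∈ {TSO,PSO}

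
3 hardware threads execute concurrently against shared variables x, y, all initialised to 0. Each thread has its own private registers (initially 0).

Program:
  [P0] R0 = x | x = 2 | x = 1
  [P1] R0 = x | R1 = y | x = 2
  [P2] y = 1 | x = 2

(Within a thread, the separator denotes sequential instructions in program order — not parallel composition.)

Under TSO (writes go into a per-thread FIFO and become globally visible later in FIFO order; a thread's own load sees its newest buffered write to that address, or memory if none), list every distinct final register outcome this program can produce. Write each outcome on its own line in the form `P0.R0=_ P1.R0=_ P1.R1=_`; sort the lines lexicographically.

outcome vector order: (P0.R0,P1.R0,P1.R1)
|TSO outcomes| = 10

P0.R0=0 P1.R0=0 P1.R1=0
P0.R0=0 P1.R0=0 P1.R1=1
P0.R0=0 P1.R0=1 P1.R1=0
P0.R0=0 P1.R0=1 P1.R1=1
P0.R0=0 P1.R0=2 P1.R1=0
P0.R0=0 P1.R0=2 P1.R1=1
P0.R0=2 P1.R0=0 P1.R1=0
P0.R0=2 P1.R0=0 P1.R1=1
P0.R0=2 P1.R0=1 P1.R1=1
P0.R0=2 P1.R0=2 P1.R1=1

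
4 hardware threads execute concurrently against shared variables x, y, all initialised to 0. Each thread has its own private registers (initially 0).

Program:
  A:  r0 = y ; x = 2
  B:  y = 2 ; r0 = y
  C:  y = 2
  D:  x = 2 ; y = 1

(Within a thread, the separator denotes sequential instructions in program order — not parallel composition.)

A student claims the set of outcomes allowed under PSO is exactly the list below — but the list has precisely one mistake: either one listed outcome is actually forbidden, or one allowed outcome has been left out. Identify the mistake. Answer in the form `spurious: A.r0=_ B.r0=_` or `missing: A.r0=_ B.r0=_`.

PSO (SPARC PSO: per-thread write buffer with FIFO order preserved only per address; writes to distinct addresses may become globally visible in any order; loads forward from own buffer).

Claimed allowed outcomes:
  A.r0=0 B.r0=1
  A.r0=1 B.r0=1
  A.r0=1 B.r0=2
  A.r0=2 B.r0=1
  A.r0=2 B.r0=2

missing: A.r0=0 B.r0=2

outcome vector order: (A.r0,B.r0)
[PSO] allowed = {01 02 11 12 21 22}
PSO∖claimed = {02}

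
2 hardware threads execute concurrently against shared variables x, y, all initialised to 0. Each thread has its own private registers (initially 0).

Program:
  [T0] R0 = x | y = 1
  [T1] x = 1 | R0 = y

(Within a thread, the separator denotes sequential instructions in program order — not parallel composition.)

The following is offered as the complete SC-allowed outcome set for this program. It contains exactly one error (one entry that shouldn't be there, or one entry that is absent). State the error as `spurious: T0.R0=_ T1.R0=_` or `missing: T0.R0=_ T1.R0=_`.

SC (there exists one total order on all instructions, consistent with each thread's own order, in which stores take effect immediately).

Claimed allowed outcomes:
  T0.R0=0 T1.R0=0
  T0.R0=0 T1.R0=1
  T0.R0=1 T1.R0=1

outcome vector order: (T0.R0,T1.R0)
[SC] allowed = {0/0; 0/1; 1/0; 1/1}
SC∖claimed = {1/0}

missing: T0.R0=1 T1.R0=0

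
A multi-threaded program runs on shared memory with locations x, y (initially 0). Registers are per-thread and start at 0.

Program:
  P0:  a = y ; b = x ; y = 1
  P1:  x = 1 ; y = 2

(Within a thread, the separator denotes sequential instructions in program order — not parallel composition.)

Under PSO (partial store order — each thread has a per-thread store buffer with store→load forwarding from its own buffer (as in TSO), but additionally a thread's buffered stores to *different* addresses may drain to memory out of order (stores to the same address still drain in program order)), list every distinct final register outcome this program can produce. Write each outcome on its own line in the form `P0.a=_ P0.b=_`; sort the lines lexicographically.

P0.a=0 P0.b=0
P0.a=0 P0.b=1
P0.a=2 P0.b=0
P0.a=2 P0.b=1

outcome vector order: (P0.a,P0.b)
|PSO outcomes| = 4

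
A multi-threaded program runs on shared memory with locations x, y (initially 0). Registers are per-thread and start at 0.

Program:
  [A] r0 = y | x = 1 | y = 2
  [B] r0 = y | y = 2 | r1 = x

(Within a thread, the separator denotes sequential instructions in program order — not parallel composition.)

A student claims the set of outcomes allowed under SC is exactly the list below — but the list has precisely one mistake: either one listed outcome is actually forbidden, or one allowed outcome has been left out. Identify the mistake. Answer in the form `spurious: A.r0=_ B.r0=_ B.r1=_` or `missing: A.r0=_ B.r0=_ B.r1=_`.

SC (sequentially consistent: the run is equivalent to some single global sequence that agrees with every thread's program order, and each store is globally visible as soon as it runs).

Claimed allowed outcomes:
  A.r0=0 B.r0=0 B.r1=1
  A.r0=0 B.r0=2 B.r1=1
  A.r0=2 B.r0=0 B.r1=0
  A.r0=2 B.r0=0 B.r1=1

missing: A.r0=0 B.r0=0 B.r1=0

outcome vector order: (A.r0,B.r0,B.r1)
SC (5): <0 0 0>, <0 0 1>, <0 2 1>, <2 0 0>, <2 0 1>
SC∖claimed = {<0 0 0>}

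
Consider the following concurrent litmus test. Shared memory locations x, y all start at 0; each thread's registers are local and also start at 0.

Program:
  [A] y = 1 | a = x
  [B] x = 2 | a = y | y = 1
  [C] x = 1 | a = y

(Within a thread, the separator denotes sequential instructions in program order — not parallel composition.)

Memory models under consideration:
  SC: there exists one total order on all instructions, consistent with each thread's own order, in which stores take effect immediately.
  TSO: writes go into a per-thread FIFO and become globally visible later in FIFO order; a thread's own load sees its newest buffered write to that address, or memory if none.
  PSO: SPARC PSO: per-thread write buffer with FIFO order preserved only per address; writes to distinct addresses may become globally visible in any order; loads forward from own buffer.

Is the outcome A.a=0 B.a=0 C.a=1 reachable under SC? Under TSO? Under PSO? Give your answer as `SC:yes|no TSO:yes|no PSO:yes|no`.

SC:no TSO:yes PSO:yes

outcome vector order: (A.a,B.a,C.a)
SC (9): 011, 100, 101, 110, 111, 200, 201, 210, 211
TSO (12): 000, 001, 010, 011, 100, 101, 110, 111, 200, 201, 210, 211
PSO (12): 000, 001, 010, 011, 100, 101, 110, 111, 200, 201, 210, 211
target 001 ∈ {TSO,PSO}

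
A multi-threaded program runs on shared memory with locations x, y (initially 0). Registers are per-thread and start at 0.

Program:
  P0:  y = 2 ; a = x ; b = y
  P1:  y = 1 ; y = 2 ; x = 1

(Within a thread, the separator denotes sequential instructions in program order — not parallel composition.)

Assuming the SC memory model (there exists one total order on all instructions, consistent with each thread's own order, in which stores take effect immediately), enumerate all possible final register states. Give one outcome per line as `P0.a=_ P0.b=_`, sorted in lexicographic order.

outcome vector order: (P0.a,P0.b)
|SC outcomes| = 3

P0.a=0 P0.b=1
P0.a=0 P0.b=2
P0.a=1 P0.b=2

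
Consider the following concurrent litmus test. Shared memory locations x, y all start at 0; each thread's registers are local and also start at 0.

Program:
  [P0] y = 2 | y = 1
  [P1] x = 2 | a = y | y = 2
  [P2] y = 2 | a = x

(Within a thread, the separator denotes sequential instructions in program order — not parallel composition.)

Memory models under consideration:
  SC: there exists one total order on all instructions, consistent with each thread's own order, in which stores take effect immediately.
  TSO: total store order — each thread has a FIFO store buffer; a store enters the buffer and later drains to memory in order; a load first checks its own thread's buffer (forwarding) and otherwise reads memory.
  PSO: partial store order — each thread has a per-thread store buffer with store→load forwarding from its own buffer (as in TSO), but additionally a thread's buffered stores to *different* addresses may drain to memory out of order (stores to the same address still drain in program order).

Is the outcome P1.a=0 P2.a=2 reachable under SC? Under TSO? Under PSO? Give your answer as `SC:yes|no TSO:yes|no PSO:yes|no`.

SC:yes TSO:yes PSO:yes

outcome vector order: (P1.a,P2.a)
SC (5): 02, 10, 12, 20, 22
TSO (6): 00, 02, 10, 12, 20, 22
PSO (6): 00, 02, 10, 12, 20, 22
target 02 ∈ {SC,TSO,PSO}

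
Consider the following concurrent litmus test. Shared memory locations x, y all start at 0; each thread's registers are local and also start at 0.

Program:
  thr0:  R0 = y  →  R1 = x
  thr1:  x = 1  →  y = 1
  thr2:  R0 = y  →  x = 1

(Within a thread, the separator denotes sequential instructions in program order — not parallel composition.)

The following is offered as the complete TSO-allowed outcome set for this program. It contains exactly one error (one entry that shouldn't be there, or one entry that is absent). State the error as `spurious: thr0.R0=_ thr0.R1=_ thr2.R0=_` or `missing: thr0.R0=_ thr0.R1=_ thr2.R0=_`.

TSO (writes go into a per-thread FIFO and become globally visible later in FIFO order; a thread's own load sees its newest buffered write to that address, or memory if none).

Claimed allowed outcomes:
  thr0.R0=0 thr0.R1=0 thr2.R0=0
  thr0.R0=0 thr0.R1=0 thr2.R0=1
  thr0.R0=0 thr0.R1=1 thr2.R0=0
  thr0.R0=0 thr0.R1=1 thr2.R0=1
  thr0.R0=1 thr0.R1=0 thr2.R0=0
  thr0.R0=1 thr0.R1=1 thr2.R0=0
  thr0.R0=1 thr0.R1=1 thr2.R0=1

outcome vector order: (thr0.R0,thr0.R1,thr2.R0)
TSO: 6 outcomes — {0/0/0; 0/0/1; 0/1/0; 0/1/1; 1/1/0; 1/1/1}
claimed∖TSO = {1/0/0}

spurious: thr0.R0=1 thr0.R1=0 thr2.R0=0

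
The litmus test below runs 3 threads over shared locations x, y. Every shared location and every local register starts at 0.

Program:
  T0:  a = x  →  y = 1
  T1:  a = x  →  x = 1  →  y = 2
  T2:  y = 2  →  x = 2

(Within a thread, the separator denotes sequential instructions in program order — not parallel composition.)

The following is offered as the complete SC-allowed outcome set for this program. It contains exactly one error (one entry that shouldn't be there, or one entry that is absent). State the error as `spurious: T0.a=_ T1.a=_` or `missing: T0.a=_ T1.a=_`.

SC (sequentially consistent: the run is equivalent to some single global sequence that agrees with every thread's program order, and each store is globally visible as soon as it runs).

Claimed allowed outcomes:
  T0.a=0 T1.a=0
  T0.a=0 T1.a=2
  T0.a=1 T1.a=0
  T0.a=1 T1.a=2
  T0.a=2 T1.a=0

missing: T0.a=2 T1.a=2

outcome vector order: (T0.a,T1.a)
[SC] allowed = {<0 0> <0 2> <1 0> <1 2> <2 0> <2 2>}
SC∖claimed = {<2 2>}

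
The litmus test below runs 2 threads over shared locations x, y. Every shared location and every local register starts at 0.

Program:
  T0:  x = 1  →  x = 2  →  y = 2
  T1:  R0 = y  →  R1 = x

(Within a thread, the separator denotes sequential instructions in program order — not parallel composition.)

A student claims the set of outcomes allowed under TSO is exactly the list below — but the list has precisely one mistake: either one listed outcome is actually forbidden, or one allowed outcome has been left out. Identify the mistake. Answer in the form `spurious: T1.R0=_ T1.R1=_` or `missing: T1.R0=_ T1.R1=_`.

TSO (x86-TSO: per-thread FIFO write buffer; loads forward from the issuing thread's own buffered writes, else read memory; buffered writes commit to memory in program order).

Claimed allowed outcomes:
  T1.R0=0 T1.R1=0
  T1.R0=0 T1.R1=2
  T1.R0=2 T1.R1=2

missing: T1.R0=0 T1.R1=1

outcome vector order: (T1.R0,T1.R1)
under TSO → <0 0>, <0 1>, <0 2>, <2 2>
TSO∖claimed = {<0 1>}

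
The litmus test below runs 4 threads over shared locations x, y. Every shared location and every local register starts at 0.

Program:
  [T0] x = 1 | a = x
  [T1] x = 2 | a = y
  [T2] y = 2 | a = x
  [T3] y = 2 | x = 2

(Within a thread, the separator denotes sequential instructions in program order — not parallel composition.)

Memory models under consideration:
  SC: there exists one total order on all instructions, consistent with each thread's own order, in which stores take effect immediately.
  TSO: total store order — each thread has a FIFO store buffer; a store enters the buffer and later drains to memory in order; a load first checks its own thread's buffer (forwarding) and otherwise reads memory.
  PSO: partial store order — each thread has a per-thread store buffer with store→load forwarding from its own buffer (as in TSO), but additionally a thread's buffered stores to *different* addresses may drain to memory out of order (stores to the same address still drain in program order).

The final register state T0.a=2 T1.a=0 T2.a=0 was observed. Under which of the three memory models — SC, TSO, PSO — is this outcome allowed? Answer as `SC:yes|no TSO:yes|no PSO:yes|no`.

outcome vector order: (T0.a,T1.a,T2.a)
[SC] allowed = {(1,0,1) (1,0,2) (1,2,0) (1,2,1) (1,2,2) (2,0,1) (2,0,2) (2,2,0) (2,2,1) (2,2,2)}
[TSO] allowed = {(1,0,0) (1,0,1) (1,0,2) (1,2,0) (1,2,1) (1,2,2) (2,0,0) (2,0,1) (2,0,2) (2,2,0) (2,2,1) (2,2,2)}
[PSO] allowed = {(1,0,0) (1,0,1) (1,0,2) (1,2,0) (1,2,1) (1,2,2) (2,0,0) (2,0,1) (2,0,2) (2,2,0) (2,2,1) (2,2,2)}
target (2,0,0) ∈ {TSO,PSO}

SC:no TSO:yes PSO:yes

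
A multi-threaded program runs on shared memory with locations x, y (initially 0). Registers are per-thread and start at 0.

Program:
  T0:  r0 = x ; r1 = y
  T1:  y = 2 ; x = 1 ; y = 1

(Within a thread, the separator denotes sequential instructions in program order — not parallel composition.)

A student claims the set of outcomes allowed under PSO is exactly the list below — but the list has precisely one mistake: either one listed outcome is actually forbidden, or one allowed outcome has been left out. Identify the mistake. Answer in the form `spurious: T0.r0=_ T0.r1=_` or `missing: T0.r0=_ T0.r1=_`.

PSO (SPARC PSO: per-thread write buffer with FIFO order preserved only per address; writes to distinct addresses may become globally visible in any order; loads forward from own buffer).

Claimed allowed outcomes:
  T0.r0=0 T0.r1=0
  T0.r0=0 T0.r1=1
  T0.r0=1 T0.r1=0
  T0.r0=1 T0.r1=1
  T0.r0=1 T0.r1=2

outcome vector order: (T0.r0,T0.r1)
[PSO] allowed = {(0,0), (0,1), (0,2), (1,0), (1,1), (1,2)}
PSO∖claimed = {(0,2)}

missing: T0.r0=0 T0.r1=2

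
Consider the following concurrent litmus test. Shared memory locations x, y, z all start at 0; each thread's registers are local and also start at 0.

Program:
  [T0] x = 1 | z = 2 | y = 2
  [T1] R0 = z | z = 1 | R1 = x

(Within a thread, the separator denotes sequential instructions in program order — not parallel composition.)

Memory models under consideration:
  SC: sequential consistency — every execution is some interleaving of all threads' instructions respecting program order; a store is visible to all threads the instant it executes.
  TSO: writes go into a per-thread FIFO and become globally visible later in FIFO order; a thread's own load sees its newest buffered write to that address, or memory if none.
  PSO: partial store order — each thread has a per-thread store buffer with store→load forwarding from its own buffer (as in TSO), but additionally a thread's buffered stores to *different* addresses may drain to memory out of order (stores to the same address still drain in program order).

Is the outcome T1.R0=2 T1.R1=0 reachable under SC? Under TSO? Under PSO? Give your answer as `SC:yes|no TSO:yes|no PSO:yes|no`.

outcome vector order: (T1.R0,T1.R1)
SC (3): <0 0>; <0 1>; <2 1>
TSO (3): <0 0>; <0 1>; <2 1>
PSO (4): <0 0>; <0 1>; <2 0>; <2 1>
target <2 0> ∈ {PSO}

SC:no TSO:no PSO:yes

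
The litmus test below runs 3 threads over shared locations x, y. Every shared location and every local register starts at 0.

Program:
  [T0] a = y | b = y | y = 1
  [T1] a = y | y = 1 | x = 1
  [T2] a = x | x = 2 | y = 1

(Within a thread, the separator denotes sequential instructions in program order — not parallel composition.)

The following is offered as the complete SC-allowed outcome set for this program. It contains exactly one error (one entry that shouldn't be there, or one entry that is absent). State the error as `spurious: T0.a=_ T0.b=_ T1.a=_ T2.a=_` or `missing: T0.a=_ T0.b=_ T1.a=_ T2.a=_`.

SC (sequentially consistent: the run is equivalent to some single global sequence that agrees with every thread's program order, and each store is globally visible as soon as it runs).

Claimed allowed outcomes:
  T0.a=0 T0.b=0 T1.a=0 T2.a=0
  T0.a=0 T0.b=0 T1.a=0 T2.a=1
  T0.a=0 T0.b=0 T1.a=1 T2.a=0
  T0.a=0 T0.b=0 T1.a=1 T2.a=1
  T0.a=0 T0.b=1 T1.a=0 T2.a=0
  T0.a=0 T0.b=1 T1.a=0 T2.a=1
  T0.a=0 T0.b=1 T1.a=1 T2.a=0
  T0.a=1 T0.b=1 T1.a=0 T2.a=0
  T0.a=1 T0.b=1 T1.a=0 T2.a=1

outcome vector order: (T0.a,T0.b,T1.a,T2.a)
SC: 10 outcomes — {<0 0 0 0> <0 0 0 1> <0 0 1 0> <0 0 1 1> <0 1 0 0> <0 1 0 1> <0 1 1 0> <1 1 0 0> <1 1 0 1> <1 1 1 0>}
SC∖claimed = {<1 1 1 0>}

missing: T0.a=1 T0.b=1 T1.a=1 T2.a=0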